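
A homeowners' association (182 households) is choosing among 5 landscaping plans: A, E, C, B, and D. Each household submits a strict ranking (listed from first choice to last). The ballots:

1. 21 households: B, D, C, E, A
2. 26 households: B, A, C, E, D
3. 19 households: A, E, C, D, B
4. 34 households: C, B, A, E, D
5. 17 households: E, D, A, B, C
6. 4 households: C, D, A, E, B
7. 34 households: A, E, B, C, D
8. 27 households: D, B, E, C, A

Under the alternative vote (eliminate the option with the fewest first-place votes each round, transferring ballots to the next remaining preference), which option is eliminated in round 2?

C

Round 1: A 53, E 17, C 38, B 47, D 27. Eliminate E.
Round 2: A 53, C 38, B 47, D 44. Eliminate C.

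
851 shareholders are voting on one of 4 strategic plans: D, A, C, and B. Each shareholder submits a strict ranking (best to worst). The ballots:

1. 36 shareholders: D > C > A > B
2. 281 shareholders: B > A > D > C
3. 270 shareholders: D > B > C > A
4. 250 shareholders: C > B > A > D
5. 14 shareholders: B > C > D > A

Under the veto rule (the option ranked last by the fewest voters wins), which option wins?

B

Last-place votes: D 250, A 284, C 281, B 36.
B is ranked last by the fewest voters, so B wins.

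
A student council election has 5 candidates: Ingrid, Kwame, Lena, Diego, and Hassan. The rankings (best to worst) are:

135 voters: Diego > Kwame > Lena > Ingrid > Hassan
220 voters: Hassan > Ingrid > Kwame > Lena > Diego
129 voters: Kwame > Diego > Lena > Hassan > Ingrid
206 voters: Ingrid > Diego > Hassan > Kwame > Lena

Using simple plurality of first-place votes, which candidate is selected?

Hassan

First-place votes: Ingrid 206, Kwame 129, Lena 0, Diego 135, Hassan 220.
Hassan has the most first-place votes.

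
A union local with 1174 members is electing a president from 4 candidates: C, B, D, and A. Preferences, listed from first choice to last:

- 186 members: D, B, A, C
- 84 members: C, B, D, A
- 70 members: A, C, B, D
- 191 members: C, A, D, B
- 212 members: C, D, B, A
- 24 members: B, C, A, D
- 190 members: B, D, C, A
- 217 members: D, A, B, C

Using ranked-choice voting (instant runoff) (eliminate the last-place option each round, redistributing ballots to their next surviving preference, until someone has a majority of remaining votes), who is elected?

D

Round 1: C 487, B 214, D 403, A 70. Eliminate A.
Round 2: C 557, B 214, D 403. Eliminate B.
Round 3: C 581, D 593. D has a majority.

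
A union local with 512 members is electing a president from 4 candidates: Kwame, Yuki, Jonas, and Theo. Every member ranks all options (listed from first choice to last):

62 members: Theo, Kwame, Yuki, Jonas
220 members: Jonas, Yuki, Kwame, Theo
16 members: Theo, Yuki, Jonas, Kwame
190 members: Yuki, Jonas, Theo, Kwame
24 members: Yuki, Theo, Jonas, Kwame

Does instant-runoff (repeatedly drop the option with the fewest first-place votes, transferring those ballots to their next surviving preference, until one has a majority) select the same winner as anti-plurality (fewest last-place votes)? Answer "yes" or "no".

yes

Instant-runoff — R1 Kwame 0, Yuki 214, Jonas 220, Theo 78 (Kwame out); R2 Yuki 214, Jonas 220, Theo 78 (Theo out); R3 Yuki 292, Jonas 220 (Yuki winner). Winner: Yuki.
Anti-plurality — last-place votes: Kwame 230, Yuki 0, Jonas 62, Theo 220. Winner: Yuki.
The two methods agree.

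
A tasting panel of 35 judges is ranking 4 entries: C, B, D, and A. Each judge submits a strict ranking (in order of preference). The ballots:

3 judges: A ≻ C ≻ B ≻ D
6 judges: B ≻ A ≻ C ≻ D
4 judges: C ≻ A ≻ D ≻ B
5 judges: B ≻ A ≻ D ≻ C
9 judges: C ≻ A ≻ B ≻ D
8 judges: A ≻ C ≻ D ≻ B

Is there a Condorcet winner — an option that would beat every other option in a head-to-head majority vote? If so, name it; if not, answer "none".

A

A vs C: 22–13 for A.
A vs B: 24–11 for A.
A vs D: 35–0 for A.
A beats every other option head-to-head.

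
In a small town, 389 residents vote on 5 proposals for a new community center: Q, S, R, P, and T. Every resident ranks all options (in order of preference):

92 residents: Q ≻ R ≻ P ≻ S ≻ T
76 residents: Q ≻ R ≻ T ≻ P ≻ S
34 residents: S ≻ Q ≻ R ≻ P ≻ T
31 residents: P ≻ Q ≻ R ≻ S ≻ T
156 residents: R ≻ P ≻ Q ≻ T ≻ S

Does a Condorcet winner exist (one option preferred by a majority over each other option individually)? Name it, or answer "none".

Q vs S: 355–34 for Q.
Q vs R: 233–156 for Q.
Q vs P: 202–187 for Q.
Q vs T: 389–0 for Q.
Q beats every other option head-to-head.

Q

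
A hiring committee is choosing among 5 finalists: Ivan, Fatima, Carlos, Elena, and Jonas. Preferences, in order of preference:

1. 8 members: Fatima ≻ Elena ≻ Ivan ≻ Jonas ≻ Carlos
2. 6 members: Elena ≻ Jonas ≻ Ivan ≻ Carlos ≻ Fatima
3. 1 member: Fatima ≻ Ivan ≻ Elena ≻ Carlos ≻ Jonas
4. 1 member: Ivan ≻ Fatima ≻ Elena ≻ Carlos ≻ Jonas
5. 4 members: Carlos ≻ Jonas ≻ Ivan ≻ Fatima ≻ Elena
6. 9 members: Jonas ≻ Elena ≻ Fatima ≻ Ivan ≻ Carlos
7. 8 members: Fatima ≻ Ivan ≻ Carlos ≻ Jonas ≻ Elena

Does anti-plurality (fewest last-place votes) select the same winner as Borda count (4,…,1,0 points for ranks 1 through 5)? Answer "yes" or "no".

no

Anti-plurality — last-place votes: Ivan 0, Fatima 6, Carlos 17, Elena 12, Jonas 2. Winner: Ivan.
Borda — scores: Ivan 76, Fatima 93, Carlos 40, Elena 79, Jonas 82. Winner: Fatima.
The two methods disagree.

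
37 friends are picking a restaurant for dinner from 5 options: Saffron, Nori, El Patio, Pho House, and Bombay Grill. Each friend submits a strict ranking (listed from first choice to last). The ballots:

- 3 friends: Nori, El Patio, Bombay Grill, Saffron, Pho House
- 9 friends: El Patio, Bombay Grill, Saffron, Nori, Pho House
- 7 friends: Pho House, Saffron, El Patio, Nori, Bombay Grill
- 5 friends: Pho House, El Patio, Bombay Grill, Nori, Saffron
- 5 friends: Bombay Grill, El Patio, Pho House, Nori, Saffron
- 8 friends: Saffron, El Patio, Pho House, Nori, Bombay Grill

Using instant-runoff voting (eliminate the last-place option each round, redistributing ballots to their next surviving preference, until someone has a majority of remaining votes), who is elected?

El Patio

Round 1: Saffron 8, Nori 3, El Patio 9, Pho House 12, Bombay Grill 5. Eliminate Nori.
Round 2: Saffron 8, El Patio 12, Pho House 12, Bombay Grill 5. Eliminate Bombay Grill.
Round 3: Saffron 8, El Patio 17, Pho House 12. Eliminate Saffron.
Round 4: El Patio 25, Pho House 12. El Patio has a majority.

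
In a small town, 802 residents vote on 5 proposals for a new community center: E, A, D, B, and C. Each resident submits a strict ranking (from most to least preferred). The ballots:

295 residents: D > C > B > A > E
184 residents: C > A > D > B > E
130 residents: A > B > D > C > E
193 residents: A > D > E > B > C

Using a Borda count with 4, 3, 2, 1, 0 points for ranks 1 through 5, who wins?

E: 295·0 + 184·0 + 130·0 + 193·2 = 386
A: 295·1 + 184·3 + 130·4 + 193·4 = 2139
D: 295·4 + 184·2 + 130·2 + 193·3 = 2387
B: 295·2 + 184·1 + 130·3 + 193·1 = 1357
C: 295·3 + 184·4 + 130·1 + 193·0 = 1751
D has the highest Borda score (2387).

D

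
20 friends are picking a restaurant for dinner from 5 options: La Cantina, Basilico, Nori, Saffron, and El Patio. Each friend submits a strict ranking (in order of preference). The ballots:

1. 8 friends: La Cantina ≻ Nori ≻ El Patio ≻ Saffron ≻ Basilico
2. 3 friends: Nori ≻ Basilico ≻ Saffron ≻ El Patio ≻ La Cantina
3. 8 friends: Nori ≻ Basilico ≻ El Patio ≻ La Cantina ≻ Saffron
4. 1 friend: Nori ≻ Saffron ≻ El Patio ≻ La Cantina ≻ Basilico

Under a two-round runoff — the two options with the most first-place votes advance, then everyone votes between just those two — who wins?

Nori

Round 1 first-place votes: La Cantina 8, Basilico 0, Nori 12, Saffron 0, El Patio 0.
Nori and La Cantina advance.
Runoff: Nori is preferred to La Cantina by 12 voters; La Cantina by 8.
Nori wins the runoff.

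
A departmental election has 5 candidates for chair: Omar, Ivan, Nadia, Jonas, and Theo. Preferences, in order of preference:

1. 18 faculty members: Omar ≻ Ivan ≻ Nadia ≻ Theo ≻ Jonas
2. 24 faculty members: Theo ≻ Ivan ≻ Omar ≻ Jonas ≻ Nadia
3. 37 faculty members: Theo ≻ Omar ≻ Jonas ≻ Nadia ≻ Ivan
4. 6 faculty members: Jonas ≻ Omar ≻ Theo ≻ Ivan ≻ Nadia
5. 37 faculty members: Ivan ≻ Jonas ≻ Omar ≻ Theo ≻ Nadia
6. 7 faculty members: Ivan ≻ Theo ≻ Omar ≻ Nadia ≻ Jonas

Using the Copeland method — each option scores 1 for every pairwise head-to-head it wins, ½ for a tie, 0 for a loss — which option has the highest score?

Theo

Omar: beats Nadia and Jonas; loses to Ivan and Theo → score 2.
Ivan: beats Omar, Nadia, and Jonas; loses to Theo → score 3.
Nadia: loses to Omar, Ivan, Jonas, and Theo → score 0.
Jonas: beats Nadia; loses to Omar, Ivan, and Theo → score 1.
Theo: beats Omar, Ivan, Nadia, and Jonas → score 4.
Theo has the best pairwise record.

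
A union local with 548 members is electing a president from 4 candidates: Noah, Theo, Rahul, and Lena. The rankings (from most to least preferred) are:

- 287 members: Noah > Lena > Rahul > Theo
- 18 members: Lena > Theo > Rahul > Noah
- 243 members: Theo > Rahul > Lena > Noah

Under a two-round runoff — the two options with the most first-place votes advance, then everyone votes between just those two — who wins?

Noah

Round 1 first-place votes: Noah 287, Theo 243, Rahul 0, Lena 18.
Noah and Theo advance.
Runoff: Noah is preferred to Theo by 287 voters; Theo by 261.
Noah wins the runoff.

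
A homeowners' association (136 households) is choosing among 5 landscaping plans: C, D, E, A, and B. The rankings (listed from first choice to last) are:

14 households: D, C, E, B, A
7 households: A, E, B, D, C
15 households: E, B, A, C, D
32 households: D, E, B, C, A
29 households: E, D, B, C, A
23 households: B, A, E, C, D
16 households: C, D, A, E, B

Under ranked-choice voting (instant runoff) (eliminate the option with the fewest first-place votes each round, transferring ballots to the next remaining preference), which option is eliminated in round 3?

B

Round 1: C 16, D 46, E 44, A 7, B 23. Eliminate A.
Round 2: C 16, D 46, E 51, B 23. Eliminate C.
Round 3: D 62, E 51, B 23. Eliminate B.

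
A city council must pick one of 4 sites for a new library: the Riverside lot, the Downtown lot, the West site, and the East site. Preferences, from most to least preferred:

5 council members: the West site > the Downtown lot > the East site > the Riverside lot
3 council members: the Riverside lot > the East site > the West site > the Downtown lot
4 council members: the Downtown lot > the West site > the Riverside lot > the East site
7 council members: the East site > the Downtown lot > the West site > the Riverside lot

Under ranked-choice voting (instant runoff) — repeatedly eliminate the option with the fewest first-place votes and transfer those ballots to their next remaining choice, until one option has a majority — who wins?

the East site

Round 1: the Riverside lot 3, the Downtown lot 4, the West site 5, the East site 7. Eliminate the Riverside lot.
Round 2: the Downtown lot 4, the West site 5, the East site 10. The East site has a majority.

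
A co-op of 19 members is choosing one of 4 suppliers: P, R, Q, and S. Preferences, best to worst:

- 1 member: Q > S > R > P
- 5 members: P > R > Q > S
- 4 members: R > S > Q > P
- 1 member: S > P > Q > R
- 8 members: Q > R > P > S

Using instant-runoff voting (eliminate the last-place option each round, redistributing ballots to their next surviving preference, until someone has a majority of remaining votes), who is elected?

Q

Round 1: P 5, R 4, Q 9, S 1. Eliminate S.
Round 2: P 6, R 4, Q 9. Eliminate R.
Round 3: P 6, Q 13. Q has a majority.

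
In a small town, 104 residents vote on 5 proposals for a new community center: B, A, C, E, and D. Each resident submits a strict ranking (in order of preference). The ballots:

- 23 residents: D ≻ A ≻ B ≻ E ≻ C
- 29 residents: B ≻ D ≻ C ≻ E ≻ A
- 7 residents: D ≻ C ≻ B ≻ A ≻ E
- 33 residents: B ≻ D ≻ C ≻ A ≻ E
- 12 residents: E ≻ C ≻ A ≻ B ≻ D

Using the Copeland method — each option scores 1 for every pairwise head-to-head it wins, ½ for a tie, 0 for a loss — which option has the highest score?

B

B: beats A, C, E, and D → score 4.
A: beats E; loses to B, C, and D → score 1.
C: beats A and E; loses to B and D → score 2.
E: loses to B, A, C, and D → score 0.
D: beats A, C, and E; loses to B → score 3.
B has the best pairwise record.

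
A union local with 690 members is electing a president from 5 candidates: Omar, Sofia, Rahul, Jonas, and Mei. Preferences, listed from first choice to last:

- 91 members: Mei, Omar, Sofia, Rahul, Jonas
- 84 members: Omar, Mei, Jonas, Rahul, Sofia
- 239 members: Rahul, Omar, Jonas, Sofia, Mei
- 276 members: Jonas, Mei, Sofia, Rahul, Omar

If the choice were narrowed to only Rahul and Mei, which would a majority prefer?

Voters preferring Rahul to Mei: 239; preferring Mei to Rahul: 451.
Mei wins the head-to-head.

Mei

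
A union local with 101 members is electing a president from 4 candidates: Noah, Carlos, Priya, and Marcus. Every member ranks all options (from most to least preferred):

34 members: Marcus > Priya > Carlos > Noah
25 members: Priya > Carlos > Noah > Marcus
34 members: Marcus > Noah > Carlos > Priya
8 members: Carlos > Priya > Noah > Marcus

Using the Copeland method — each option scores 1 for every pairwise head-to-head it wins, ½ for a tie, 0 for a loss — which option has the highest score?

Marcus

Noah: loses to Carlos, Priya, and Marcus → score 0.
Carlos: beats Noah; loses to Priya and Marcus → score 1.
Priya: beats Noah and Carlos; loses to Marcus → score 2.
Marcus: beats Noah, Carlos, and Priya → score 3.
Marcus has the best pairwise record.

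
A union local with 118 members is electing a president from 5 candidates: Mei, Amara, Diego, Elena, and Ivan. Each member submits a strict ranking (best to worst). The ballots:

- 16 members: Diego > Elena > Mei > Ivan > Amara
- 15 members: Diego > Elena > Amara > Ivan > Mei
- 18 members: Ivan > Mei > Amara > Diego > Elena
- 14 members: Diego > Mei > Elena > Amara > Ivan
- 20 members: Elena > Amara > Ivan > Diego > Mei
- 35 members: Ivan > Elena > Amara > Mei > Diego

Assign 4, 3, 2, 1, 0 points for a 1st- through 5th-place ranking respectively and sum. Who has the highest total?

Mei: 16·2 + 15·0 + 18·3 + 14·3 + 20·0 + 35·1 = 163
Amara: 16·0 + 15·2 + 18·2 + 14·1 + 20·3 + 35·2 = 210
Diego: 16·4 + 15·4 + 18·1 + 14·4 + 20·1 + 35·0 = 218
Elena: 16·3 + 15·3 + 18·0 + 14·2 + 20·4 + 35·3 = 306
Ivan: 16·1 + 15·1 + 18·4 + 14·0 + 20·2 + 35·4 = 283
Elena has the highest Borda score (306).

Elena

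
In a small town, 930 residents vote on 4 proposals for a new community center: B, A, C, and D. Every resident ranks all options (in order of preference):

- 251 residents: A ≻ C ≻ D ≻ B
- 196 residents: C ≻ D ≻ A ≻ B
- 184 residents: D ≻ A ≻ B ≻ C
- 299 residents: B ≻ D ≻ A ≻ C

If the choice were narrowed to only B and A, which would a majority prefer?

A

Voters preferring B to A: 299; preferring A to B: 631.
A wins the head-to-head.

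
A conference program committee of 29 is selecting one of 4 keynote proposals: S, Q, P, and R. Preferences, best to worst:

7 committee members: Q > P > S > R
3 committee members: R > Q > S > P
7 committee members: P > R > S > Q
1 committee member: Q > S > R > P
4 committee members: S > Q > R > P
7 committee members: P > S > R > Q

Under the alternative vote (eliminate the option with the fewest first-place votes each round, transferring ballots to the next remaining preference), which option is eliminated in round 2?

S

Round 1: S 4, Q 8, P 14, R 3. Eliminate R.
Round 2: S 4, Q 11, P 14. Eliminate S.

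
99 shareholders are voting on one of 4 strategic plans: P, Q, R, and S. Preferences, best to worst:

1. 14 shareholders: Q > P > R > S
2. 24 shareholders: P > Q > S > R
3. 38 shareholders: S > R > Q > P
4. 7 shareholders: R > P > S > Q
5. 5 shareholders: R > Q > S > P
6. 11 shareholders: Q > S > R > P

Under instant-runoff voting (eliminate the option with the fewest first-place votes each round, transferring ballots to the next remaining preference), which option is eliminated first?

R

Round 1: P 24, Q 25, R 12, S 38. Eliminate R.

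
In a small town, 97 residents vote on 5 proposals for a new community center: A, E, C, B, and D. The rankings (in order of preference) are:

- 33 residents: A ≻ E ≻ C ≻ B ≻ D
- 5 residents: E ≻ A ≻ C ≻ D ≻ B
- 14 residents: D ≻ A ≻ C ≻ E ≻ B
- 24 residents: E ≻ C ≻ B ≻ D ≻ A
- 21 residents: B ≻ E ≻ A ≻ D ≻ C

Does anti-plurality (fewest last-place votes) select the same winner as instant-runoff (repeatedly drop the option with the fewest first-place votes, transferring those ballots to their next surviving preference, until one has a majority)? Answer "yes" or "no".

Anti-plurality — last-place votes: A 24, E 0, C 21, B 19, D 33. Winner: E.
Instant-runoff — R1 A 33, E 29, C 0, B 21, D 14 (C out); R2 A 33, E 29, B 21, D 14 (D out); R3 A 47, E 29, B 21 (B out); R4 A 47, E 50 (E winner). Winner: E.
The two methods agree.

yes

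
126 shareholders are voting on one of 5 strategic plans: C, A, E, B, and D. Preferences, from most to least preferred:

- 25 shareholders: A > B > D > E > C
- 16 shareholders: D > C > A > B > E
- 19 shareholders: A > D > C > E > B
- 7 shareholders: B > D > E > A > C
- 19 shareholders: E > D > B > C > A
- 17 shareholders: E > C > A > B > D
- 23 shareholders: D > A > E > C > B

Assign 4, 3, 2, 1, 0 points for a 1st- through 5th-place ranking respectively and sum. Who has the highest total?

D

C: 25·0 + 16·3 + 19·2 + 7·0 + 19·1 + 17·3 + 23·1 = 179
A: 25·4 + 16·2 + 19·4 + 7·1 + 19·0 + 17·2 + 23·3 = 318
E: 25·1 + 16·0 + 19·1 + 7·2 + 19·4 + 17·4 + 23·2 = 248
B: 25·3 + 16·1 + 19·0 + 7·4 + 19·2 + 17·1 + 23·0 = 174
D: 25·2 + 16·4 + 19·3 + 7·3 + 19·3 + 17·0 + 23·4 = 341
D has the highest Borda score (341).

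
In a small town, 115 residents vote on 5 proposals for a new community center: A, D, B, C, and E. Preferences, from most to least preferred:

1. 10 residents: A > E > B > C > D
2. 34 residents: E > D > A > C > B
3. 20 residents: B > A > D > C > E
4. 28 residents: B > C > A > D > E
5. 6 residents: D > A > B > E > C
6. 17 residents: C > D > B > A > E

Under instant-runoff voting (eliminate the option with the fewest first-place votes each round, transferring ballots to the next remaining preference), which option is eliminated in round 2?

A

Round 1: A 10, D 6, B 48, C 17, E 34. Eliminate D.
Round 2: A 16, B 48, C 17, E 34. Eliminate A.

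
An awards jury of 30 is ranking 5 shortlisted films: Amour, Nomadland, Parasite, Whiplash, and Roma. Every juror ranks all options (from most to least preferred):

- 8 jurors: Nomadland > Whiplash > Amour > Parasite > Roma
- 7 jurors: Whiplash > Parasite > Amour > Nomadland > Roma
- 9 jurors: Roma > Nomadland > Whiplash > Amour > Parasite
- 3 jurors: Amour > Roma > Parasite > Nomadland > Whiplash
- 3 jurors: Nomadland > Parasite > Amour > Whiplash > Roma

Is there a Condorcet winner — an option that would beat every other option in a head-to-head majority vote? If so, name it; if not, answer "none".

Nomadland vs Amour: 20–10 for Nomadland.
Nomadland vs Parasite: 20–10 for Nomadland.
Nomadland vs Whiplash: 23–7 for Nomadland.
Nomadland vs Roma: 18–12 for Nomadland.
Nomadland beats every other option head-to-head.

Nomadland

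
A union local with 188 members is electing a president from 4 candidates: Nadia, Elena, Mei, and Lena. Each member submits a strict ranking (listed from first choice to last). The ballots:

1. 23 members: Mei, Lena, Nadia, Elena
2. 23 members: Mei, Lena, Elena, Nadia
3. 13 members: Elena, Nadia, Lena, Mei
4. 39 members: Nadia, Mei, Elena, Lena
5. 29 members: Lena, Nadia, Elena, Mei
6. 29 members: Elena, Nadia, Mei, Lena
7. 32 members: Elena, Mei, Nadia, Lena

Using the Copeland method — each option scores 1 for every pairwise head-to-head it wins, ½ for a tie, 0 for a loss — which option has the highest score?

Nadia: beats Mei and Lena; loses to Elena → score 2.
Elena: beats Nadia, Mei, and Lena → score 3.
Mei: beats Lena; loses to Nadia and Elena → score 1.
Lena: loses to Nadia, Elena, and Mei → score 0.
Elena has the best pairwise record.

Elena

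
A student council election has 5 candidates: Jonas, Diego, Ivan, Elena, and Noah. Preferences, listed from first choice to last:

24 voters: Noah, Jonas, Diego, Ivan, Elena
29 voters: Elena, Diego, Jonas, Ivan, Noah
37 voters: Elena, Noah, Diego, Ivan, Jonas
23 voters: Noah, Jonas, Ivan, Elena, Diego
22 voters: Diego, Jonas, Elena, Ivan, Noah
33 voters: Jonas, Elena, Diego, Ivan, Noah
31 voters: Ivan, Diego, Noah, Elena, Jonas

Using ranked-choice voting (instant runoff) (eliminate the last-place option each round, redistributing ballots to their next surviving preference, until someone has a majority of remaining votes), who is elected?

Round 1: Jonas 33, Diego 22, Ivan 31, Elena 66, Noah 47. Eliminate Diego.
Round 2: Jonas 55, Ivan 31, Elena 66, Noah 47. Eliminate Ivan.
Round 3: Jonas 55, Elena 66, Noah 78. Eliminate Jonas.
Round 4: Elena 121, Noah 78. Elena has a majority.

Elena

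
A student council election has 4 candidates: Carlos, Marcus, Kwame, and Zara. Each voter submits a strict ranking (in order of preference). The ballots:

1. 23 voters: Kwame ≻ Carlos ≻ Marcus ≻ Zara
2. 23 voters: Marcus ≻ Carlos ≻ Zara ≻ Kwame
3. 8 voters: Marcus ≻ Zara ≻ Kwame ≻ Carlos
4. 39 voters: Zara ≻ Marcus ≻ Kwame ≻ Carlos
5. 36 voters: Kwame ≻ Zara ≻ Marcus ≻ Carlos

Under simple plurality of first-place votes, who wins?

First-place votes: Carlos 0, Marcus 31, Kwame 59, Zara 39.
Kwame has the most first-place votes.

Kwame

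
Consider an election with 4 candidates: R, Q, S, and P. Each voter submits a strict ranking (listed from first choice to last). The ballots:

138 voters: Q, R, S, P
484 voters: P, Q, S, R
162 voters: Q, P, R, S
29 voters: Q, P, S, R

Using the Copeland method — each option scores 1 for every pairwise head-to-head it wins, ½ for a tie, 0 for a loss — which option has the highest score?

R: loses to Q, S, and P → score 0.
Q: beats R and S; loses to P → score 2.
S: beats R; loses to Q and P → score 1.
P: beats R, Q, and S → score 3.
P has the best pairwise record.

P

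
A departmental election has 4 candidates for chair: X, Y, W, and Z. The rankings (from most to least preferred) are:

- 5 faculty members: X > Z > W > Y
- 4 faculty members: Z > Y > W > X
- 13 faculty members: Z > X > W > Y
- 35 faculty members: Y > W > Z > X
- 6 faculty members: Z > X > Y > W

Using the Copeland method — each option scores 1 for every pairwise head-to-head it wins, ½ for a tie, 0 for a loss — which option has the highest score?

X: loses to Y, W, and Z → score 0.
Y: beats X, W, and Z → score 3.
W: beats X and Z; loses to Y → score 2.
Z: beats X; loses to Y and W → score 1.
Y has the best pairwise record.

Y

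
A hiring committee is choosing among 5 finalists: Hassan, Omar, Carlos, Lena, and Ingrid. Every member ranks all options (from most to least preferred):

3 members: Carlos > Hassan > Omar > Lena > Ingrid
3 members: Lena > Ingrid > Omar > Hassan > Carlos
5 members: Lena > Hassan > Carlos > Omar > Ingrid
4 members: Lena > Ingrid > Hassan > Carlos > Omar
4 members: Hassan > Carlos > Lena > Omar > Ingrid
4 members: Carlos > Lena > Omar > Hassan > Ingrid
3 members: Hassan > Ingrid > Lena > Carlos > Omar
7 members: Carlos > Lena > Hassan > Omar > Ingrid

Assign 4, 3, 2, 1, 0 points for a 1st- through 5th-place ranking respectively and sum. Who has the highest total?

Lena

Hassan: 3·3 + 3·1 + 5·3 + 4·2 + 4·4 + 4·1 + 3·4 + 7·2 = 81
Omar: 3·2 + 3·2 + 5·1 + 4·0 + 4·1 + 4·2 + 3·0 + 7·1 = 36
Carlos: 3·4 + 3·0 + 5·2 + 4·1 + 4·3 + 4·4 + 3·1 + 7·4 = 85
Lena: 3·1 + 3·4 + 5·4 + 4·4 + 4·2 + 4·3 + 3·2 + 7·3 = 98
Ingrid: 3·0 + 3·3 + 5·0 + 4·3 + 4·0 + 4·0 + 3·3 + 7·0 = 30
Lena has the highest Borda score (98).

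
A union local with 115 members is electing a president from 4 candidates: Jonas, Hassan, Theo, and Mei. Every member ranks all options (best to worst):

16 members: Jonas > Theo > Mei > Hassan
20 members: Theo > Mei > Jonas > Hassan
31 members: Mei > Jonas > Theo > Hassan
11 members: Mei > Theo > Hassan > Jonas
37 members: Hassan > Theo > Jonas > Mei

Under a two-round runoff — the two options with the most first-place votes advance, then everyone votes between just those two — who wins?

Round 1 first-place votes: Jonas 16, Hassan 37, Theo 20, Mei 42.
Mei and Hassan advance.
Runoff: Mei is preferred to Hassan by 78 voters; Hassan by 37.
Mei wins the runoff.

Mei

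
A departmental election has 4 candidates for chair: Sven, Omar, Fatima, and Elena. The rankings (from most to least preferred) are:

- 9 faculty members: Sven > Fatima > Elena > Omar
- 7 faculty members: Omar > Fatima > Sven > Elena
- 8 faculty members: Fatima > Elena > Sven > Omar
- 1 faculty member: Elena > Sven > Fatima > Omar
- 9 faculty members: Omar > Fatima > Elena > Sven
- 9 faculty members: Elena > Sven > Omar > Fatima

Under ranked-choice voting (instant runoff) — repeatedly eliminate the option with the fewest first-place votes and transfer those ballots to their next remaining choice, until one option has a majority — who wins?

Round 1: Sven 9, Omar 16, Fatima 8, Elena 10. Eliminate Fatima.
Round 2: Sven 9, Omar 16, Elena 18. Eliminate Sven.
Round 3: Omar 16, Elena 27. Elena has a majority.

Elena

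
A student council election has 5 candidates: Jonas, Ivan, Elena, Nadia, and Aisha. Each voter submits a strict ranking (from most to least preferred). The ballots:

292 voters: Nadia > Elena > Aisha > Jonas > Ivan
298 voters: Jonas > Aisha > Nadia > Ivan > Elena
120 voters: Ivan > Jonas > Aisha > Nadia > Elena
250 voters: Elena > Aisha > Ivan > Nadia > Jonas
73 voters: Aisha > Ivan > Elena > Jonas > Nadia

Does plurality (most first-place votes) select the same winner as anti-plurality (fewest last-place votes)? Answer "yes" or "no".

Plurality — first-place votes: Jonas 298, Ivan 120, Elena 250, Nadia 292, Aisha 73. Winner: Jonas.
Anti-plurality — last-place votes: Jonas 250, Ivan 292, Elena 418, Nadia 73, Aisha 0. Winner: Aisha.
The two methods disagree.

no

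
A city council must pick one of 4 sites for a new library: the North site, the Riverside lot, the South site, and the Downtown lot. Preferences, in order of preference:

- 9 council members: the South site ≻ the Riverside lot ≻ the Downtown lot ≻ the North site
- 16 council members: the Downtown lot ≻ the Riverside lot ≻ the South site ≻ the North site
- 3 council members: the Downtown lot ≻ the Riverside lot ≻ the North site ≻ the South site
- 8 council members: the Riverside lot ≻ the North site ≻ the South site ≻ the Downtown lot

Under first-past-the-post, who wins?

the Downtown lot

First-place votes: the North site 0, the Riverside lot 8, the South site 9, the Downtown lot 19.
the Downtown lot has the most first-place votes.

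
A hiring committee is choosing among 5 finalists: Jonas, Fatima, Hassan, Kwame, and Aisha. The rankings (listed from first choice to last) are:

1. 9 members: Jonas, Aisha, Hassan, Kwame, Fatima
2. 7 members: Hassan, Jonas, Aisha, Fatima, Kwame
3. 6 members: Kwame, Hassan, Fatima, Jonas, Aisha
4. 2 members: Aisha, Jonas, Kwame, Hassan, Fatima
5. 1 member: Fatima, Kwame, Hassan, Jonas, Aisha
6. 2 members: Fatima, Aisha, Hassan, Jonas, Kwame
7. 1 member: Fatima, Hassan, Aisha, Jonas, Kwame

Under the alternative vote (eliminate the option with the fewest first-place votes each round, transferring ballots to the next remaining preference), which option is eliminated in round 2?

Round 1: Jonas 9, Fatima 4, Hassan 7, Kwame 6, Aisha 2. Eliminate Aisha.
Round 2: Jonas 11, Fatima 4, Hassan 7, Kwame 6. Eliminate Fatima.

Fatima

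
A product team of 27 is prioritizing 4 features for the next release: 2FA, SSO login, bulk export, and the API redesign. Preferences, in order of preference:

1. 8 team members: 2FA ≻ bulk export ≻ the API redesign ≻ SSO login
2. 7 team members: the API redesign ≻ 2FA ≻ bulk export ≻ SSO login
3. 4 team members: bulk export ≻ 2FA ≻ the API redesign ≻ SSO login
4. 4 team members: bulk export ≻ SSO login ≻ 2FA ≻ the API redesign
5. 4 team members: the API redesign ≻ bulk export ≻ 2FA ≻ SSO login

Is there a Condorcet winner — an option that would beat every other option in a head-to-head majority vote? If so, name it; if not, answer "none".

2FA vs SSO login: 23–4 for 2FA.
2FA vs bulk export: 15–12 for 2FA.
2FA vs the API redesign: 16–11 for 2FA.
2FA beats every other option head-to-head.

2FA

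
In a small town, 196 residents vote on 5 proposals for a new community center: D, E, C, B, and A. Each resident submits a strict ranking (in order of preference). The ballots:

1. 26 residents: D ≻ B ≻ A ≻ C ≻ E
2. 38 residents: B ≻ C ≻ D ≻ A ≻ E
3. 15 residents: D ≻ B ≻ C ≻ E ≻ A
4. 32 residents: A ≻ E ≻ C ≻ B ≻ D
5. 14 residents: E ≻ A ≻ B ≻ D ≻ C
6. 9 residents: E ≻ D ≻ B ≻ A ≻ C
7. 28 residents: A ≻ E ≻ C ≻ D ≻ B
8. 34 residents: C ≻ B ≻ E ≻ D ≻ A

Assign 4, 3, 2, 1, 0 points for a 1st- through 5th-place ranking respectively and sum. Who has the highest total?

B

D: 26·4 + 38·2 + 15·4 + 32·0 + 14·1 + 9·3 + 28·1 + 34·1 = 343
E: 26·0 + 38·0 + 15·1 + 32·3 + 14·4 + 9·4 + 28·3 + 34·2 = 355
C: 26·1 + 38·3 + 15·2 + 32·2 + 14·0 + 9·0 + 28·2 + 34·4 = 426
B: 26·3 + 38·4 + 15·3 + 32·1 + 14·2 + 9·2 + 28·0 + 34·3 = 455
A: 26·2 + 38·1 + 15·0 + 32·4 + 14·3 + 9·1 + 28·4 + 34·0 = 381
B has the highest Borda score (455).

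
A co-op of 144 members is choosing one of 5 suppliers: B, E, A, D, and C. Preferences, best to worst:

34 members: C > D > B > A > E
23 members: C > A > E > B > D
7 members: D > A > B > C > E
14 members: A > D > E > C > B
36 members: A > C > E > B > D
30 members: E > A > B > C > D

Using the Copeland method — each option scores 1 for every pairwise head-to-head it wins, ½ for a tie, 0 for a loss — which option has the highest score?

B: beats D; loses to E, A, and C → score 1.
E: beats B and D; loses to A and C → score 2.
A: beats B, E, D, and C → score 4.
D: loses to B, E, A, and C → score 0.
C: beats B, E, and D; loses to A → score 3.
A has the best pairwise record.

A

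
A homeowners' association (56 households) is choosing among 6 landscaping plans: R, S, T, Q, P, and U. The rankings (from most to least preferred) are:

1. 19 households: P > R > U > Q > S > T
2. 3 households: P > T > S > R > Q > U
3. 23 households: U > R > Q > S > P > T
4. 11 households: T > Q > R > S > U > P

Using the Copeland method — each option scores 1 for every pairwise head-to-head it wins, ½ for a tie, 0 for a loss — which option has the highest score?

R: beats S, T, Q, P, and U → score 5.
S: beats T and P; loses to R, Q, and U → score 2.
T: loses to R, S, Q, P, and U → score 0.
Q: beats S, T, and P; loses to R and U → score 3.
P: beats T; loses to R, S, Q, and U → score 1.
U: beats S, T, Q, and P; loses to R → score 4.
R has the best pairwise record.

R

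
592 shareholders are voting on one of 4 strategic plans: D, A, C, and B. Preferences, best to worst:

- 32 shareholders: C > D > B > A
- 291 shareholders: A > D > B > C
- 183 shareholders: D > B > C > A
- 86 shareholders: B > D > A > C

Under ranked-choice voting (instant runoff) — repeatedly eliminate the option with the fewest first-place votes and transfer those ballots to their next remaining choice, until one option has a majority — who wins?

Round 1: D 183, A 291, C 32, B 86. Eliminate C.
Round 2: D 215, A 291, B 86. Eliminate B.
Round 3: D 301, A 291. D has a majority.

D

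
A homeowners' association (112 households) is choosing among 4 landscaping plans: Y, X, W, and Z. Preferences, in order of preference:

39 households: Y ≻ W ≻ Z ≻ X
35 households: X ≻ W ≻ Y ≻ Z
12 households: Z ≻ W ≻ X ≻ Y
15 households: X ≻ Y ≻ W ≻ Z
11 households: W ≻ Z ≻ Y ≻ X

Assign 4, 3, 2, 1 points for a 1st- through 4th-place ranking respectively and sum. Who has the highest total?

Y: 39·4 + 35·2 + 12·1 + 15·3 + 11·2 = 305
X: 39·1 + 35·4 + 12·2 + 15·4 + 11·1 = 274
W: 39·3 + 35·3 + 12·3 + 15·2 + 11·4 = 332
Z: 39·2 + 35·1 + 12·4 + 15·1 + 11·3 = 209
W has the highest Borda score (332).

W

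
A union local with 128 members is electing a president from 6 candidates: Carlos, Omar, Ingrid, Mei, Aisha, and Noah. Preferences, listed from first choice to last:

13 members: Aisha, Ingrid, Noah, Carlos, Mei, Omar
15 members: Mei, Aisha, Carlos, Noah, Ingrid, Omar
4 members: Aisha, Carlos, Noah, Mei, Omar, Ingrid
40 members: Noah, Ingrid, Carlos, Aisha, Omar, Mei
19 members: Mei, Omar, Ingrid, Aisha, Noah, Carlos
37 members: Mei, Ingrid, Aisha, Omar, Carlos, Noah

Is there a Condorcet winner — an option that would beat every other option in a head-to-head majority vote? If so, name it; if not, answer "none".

Mei vs Carlos: 71–57 for Mei.
Mei vs Omar: 88–40 for Mei.
Mei vs Ingrid: 75–53 for Mei.
Mei vs Aisha: 71–57 for Mei.
Mei vs Noah: 71–57 for Mei.
Mei beats every other option head-to-head.

Mei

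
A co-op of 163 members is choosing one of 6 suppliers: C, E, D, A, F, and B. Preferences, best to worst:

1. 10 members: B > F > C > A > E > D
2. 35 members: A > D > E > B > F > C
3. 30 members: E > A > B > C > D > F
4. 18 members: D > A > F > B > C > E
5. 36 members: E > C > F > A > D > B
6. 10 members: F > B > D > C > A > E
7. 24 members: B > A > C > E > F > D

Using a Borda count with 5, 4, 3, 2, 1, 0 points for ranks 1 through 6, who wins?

C: 10·3 + 35·0 + 30·2 + 18·1 + 36·4 + 10·2 + 24·3 = 344
E: 10·1 + 35·3 + 30·5 + 18·0 + 36·5 + 10·0 + 24·2 = 493
D: 10·0 + 35·4 + 30·1 + 18·5 + 36·1 + 10·3 + 24·0 = 326
A: 10·2 + 35·5 + 30·4 + 18·4 + 36·2 + 10·1 + 24·4 = 565
F: 10·4 + 35·1 + 30·0 + 18·3 + 36·3 + 10·5 + 24·1 = 311
B: 10·5 + 35·2 + 30·3 + 18·2 + 36·0 + 10·4 + 24·5 = 406
A has the highest Borda score (565).

A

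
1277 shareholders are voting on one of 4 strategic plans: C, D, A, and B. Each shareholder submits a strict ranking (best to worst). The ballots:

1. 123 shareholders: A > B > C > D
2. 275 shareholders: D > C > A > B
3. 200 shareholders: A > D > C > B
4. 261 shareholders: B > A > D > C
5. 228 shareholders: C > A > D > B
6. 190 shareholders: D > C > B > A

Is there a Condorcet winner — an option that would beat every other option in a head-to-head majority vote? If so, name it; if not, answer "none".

Checking pairwise contests:
D beats C 926–351.
A beats D 812–465.
C beats A 693–584.
C beats B 893–384.
Every option loses at least one head-to-head, so there is no Condorcet winner.

none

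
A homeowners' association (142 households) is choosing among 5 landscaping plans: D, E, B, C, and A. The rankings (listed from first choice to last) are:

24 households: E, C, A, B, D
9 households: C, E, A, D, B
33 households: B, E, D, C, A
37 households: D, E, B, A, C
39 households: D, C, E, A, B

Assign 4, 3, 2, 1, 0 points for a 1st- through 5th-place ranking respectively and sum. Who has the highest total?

D: 24·0 + 9·1 + 33·2 + 37·4 + 39·4 = 379
E: 24·4 + 9·3 + 33·3 + 37·3 + 39·2 = 411
B: 24·1 + 9·0 + 33·4 + 37·2 + 39·0 = 230
C: 24·3 + 9·4 + 33·1 + 37·0 + 39·3 = 258
A: 24·2 + 9·2 + 33·0 + 37·1 + 39·1 = 142
E has the highest Borda score (411).

E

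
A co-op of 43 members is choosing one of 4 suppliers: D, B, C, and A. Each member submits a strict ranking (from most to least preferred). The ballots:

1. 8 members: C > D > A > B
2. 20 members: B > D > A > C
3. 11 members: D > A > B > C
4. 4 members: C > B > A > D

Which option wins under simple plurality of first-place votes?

B

First-place votes: D 11, B 20, C 12, A 0.
B has the most first-place votes.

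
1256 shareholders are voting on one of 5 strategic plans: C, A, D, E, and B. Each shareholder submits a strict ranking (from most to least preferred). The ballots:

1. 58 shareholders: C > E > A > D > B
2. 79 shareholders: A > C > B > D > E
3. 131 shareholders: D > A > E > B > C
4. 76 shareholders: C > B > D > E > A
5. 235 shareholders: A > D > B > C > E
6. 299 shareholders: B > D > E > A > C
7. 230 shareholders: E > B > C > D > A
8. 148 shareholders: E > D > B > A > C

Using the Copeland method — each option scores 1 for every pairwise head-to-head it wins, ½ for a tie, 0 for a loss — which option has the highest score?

B

C: loses to A, D, E, and B → score 0.
A: beats C; loses to D, E, and B → score 1.
D: beats C, A, and E; loses to B → score 3.
E: beats C and A; loses to D and B → score 2.
B: beats C, A, D, and E → score 4.
B has the best pairwise record.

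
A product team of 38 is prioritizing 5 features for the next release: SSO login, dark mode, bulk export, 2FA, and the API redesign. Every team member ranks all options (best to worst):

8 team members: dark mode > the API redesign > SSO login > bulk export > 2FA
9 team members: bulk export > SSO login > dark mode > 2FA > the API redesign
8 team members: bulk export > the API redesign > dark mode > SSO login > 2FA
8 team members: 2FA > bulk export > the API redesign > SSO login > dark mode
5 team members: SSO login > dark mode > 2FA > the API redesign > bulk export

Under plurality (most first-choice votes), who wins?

bulk export

First-place votes: SSO login 5, dark mode 8, bulk export 17, 2FA 8, the API redesign 0.
bulk export has the most first-place votes.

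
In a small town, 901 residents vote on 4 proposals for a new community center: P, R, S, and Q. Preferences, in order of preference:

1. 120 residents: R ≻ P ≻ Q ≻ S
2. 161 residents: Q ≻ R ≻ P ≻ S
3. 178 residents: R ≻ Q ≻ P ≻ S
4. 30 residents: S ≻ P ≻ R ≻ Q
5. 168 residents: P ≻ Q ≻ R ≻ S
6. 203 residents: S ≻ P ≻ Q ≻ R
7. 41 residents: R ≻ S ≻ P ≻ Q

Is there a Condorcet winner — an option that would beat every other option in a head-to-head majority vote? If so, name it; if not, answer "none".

Checking pairwise contests:
R beats P 500–401.
Q beats R 532–369.
P beats S 627–274.
P beats Q 562–339.
Every option loses at least one head-to-head, so there is no Condorcet winner.

none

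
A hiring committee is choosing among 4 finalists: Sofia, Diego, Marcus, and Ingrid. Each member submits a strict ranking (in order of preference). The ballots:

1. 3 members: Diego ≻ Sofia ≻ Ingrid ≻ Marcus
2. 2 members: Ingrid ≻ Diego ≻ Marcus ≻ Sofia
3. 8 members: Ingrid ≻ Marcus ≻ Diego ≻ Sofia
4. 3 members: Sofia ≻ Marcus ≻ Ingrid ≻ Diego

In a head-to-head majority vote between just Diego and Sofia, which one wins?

Voters preferring Diego to Sofia: 13; preferring Sofia to Diego: 3.
Diego wins the head-to-head.

Diego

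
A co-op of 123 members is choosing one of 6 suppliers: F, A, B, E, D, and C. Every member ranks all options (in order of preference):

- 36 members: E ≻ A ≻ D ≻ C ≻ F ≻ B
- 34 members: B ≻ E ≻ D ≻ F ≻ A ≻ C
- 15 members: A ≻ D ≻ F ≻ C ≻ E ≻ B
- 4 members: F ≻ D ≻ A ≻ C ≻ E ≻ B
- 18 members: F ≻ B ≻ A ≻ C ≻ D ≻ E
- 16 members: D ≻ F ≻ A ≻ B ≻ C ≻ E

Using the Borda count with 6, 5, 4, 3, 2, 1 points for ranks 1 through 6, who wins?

D

F: 36·2 + 34·3 + 15·4 + 4·6 + 18·6 + 16·5 = 446
A: 36·5 + 34·2 + 15·6 + 4·4 + 18·4 + 16·4 = 490
B: 36·1 + 34·6 + 15·1 + 4·1 + 18·5 + 16·3 = 397
E: 36·6 + 34·5 + 15·2 + 4·2 + 18·1 + 16·1 = 458
D: 36·4 + 34·4 + 15·5 + 4·5 + 18·2 + 16·6 = 507
C: 36·3 + 34·1 + 15·3 + 4·3 + 18·3 + 16·2 = 285
D has the highest Borda score (507).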